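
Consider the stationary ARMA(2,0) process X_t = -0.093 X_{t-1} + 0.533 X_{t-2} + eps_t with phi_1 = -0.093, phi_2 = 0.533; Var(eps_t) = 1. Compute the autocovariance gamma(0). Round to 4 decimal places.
\gamma(0) = 1.4545

Multiply the model equation by X_{t-k} and take expectations. With theta_0 = psi_0 = 1 and psi_j the MA(infinity) weights, this gives
  gamma(k) - sum_i phi_i gamma(k-i) = c_k,
  c_k = sigma^2 * sum_{j=k..q} theta_j psi_{j-k}   (c_k = 0 for k > q),
using gamma(-m) = gamma(m).
Pure AR (q = 0): c_0 = sigma^2 = 1, c_k = 0 for k >= 1.
Equations for k = 0, 1, 2 (AR order 2, c_2 = 0):
  (E0) gamma(0) = phi_1 gamma(1) + phi_2 gamma(2) + c_0
  (E1) gamma(1) = phi_1 gamma(0) + phi_2 gamma(1) + c_1
  (E2) gamma(2) = phi_1 gamma(1) + phi_2 gamma(0)
From (E1): gamma(1) = A gamma(0) + B with
  A = phi_1 / (1 - phi_2) = -0.093 / 0.467 = -0.199143,   B = c_1 / (1 - phi_2) = 0 / 0.467 = 0.
Insert (E2) into (E0): gamma(0) (1 - phi_2^2) = phi_1 (1 + phi_2) gamma(1) + c_0.
  phi_1 (1 + phi_2) = (-0.093)(1.533) = -0.142569,   1 - phi_2^2 = 0.715911.
Replace gamma(1) by A gamma(0) + B and collect gamma(0):
  gamma(0) [0.715911 - (-0.142569)(-0.199143)] = c_0 = 1
  gamma(0) * 0.687519 = 1
  gamma(0) = 1 / 0.687519 = 1.454505.
Therefore gamma(0) = 1.4545 (to 4 decimal places).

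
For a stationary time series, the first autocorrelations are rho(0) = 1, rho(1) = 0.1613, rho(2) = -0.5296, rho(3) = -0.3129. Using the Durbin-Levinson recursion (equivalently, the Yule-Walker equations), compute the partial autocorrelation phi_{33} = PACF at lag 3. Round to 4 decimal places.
\phi_{33} = -0.1320

The PACF at lag k is phi_{kk}, the last component of the solution
to the Yule-Walker system G_k phi = r_k where
  (G_k)_{ij} = rho(|i - j|), (r_k)_i = rho(i), i,j = 1..k.
Equivalently, Durbin-Levinson gives phi_{kk} iteratively:
  phi_{11} = rho(1)
  phi_{kk} = [rho(k) - sum_{j=1..k-1} phi_{k-1,j} rho(k-j)]
            / [1 - sum_{j=1..k-1} phi_{k-1,j} rho(j)],
  phi_{k,j} = phi_{k-1,j} - phi_{kk} phi_{k-1,k-j},  j = 1..k-1.
Step k = 1:
  phi_11 = rho(1) = 0.1613.
Step k = 2:
  phi_22 = [rho(2) - phi_11 rho(1)] / [1 - phi_11 rho(1)] = [-0.5296 - (0.1613)(0.1613)] / [1 - (0.1613)(0.1613)]
         = -0.55561769 / 0.97398231 = -0.57046.
  Update: phi_21 = phi_11 - phi_22 phi_11 = 0.1613 - (-0.57046)(0.1613) = 0.253315.
Step k = 3:
  phi_33 = [rho(3) - phi_21 rho(2) - phi_22 rho(1)] / [1 - phi_21 rho(1) - phi_22 rho(2)]
    numerator   = -0.3129 - (0.253315)(-0.5296) - (-0.57046)(0.1613) = -0.08672914
    denominator = 1 - (0.253315)(0.1613) - (-0.57046)(-0.5296) = 0.65702479
  phi_33 = -0.08672914 / 0.65702479 = -0.132.
Therefore phi_{33} = -0.1320.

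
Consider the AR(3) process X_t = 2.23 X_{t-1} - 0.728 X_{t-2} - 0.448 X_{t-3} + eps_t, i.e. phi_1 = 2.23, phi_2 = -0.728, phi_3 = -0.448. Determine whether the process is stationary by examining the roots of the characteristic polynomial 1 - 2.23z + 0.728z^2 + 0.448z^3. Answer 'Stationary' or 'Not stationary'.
\text{Not stationary}

The AR(p) characteristic polynomial is P(z) = 1 - 2.23z + 0.728z^2 + 0.448z^3.
Stationarity requires all roots to lie outside the unit circle, i.e. |z| > 1 for every root.
Degree 3: look for a simple real root z0 first, then factor out (1 - z/z0) and solve the remaining quadratic.
Testing z0 = 0.625: P(0.625) = 1 + (-2.23)(0.625) + (0.728)(0.625)^2 + (0.448)(0.625)^3
  = 1 + (-1.39375) + (0.284375) + (0.109375) = 0.  So z_0 = 0.625 is a root, |z_0| = 0.625.
Divide out the factor (1 - 1.6 z) = (1 - z/z0) (since 1/z0 = 1.6):
  P(z) = (1 - 1.6 z)(1 + (-0.63) z + (-0.28) z^2)
  [check: z-coef -0.63 - (1.6) = -2.23; z^2-coef -0.28 - (1.6)(-0.63) = 0.728; z^3-coef -(1.6)(-0.28) = 0.448.]
Remaining roots from the quadratic factor 1 + (-0.63) z + (-0.28) z^2:
  Set 1 + (-0.63) z + (-0.28) z^2 = 0, i.e. a z^2 + b z + c = 0 with a = -0.28, b = -0.63, c = 1.
  Discriminant D = b^2 - 4ac = (-0.63)^2 - 4*(-0.28)*1 = 0.3969 - (-1.12) = 1.5169.
  D >= 0, so the roots are real: z = (-b +/- sqrt(D)) / (2a) = (0.63 +/- 1.231625) / (-0.56).
    z_1 = (0.63 + 1.231625) / (-0.56) = -3.3243,   |z_1| = 3.3243.
    z_2 = (0.63 - 1.231625) / (-0.56) = 1.0743,   |z_2| = 1.0743.
Moduli of all roots: 0.6250, 3.3243, 1.0743.
All moduli strictly greater than 1? No.
Verdict: Not stationary.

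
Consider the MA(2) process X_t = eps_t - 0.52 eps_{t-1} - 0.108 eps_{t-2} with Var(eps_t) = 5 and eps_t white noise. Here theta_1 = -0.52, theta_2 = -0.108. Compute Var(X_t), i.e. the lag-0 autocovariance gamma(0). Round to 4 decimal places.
\gamma(0) = 6.4103

For an MA(q) process X_t = eps_t + sum_i theta_i eps_{t-i} with
Var(eps_t) = sigma^2, the variance is
  gamma(0) = sigma^2 * (1 + sum_i theta_i^2).
  sum_i theta_i^2 = (-0.52)^2 + (-0.108)^2 = 0.2704 + 0.011664 = 0.282064.
  gamma(0) = 5 * (1 + 0.282064) = 5 * 1.282064 = 6.41032, which rounds to 6.4103.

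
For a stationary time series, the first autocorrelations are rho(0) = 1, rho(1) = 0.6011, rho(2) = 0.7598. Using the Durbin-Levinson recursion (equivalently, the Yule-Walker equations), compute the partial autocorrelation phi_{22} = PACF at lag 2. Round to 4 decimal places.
\phi_{22} = 0.6239

The PACF at lag k is phi_{kk}, the last component of the solution
to the Yule-Walker system G_k phi = r_k where
  (G_k)_{ij} = rho(|i - j|), (r_k)_i = rho(i), i,j = 1..k.
Equivalently, Durbin-Levinson gives phi_{kk} iteratively:
  phi_{11} = rho(1)
  phi_{kk} = [rho(k) - sum_{j=1..k-1} phi_{k-1,j} rho(k-j)]
            / [1 - sum_{j=1..k-1} phi_{k-1,j} rho(j)],
  phi_{k,j} = phi_{k-1,j} - phi_{kk} phi_{k-1,k-j},  j = 1..k-1.
Step k = 1:
  phi_11 = rho(1) = 0.6011.
Step k = 2:
  phi_22 = [rho(2) - phi_11 rho(1)] / [1 - phi_11 rho(1)] = [0.7598 - (0.6011)(0.6011)] / [1 - (0.6011)(0.6011)]
         = 0.39847879 / 0.63867879 = 0.6239.
Therefore phi_{22} = 0.6239.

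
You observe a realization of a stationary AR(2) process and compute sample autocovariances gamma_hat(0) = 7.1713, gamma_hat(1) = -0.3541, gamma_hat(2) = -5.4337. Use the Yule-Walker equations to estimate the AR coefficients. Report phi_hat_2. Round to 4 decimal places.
\hat\phi_{2} = -0.7620

The Yule-Walker equations for an AR(p) process read, in matrix form,
  Gamma_p phi = r_p,   with   (Gamma_p)_{ij} = gamma(|i - j|),
                       (r_p)_i = gamma(i),   i,j = 1..p.
Substitute the sample gammas (Toeplitz matrix and right-hand side of size 2):
  Gamma_p = [[7.1713, -0.3541], [-0.3541, 7.1713]]
  r_p     = [-0.3541, -5.4337]
Written out:
  7.1713 phi_1 - 0.3541 phi_2 = -0.3541
  -0.3541 phi_1 + 7.1713 phi_2 = -5.4337
Solve by Cramer's rule:
  det = gamma(0)^2 - gamma(1)^2 = (7.1713)^2 - (-0.3541)^2 = 51.42754369 - 0.12538681 = 51.30215688
  phi_hat_1 = [gamma(1) gamma(0) - gamma(1) gamma(2)] / det = [(-0.3541)(7.1713) - (-0.3541)(-5.4337)] / 51.30215688 = -4.4634305 / 51.30215688 = -0.087
  phi_hat_2 = [gamma(0) gamma(2) - gamma(1)^2] / det = [(7.1713)(-5.4337) - (-0.3541)^2] / 51.30215688 = -39.09207962 / 51.30215688 = -0.762
So phi_hat = [-0.0870, -0.7620].
Therefore phi_hat_2 = -0.7620.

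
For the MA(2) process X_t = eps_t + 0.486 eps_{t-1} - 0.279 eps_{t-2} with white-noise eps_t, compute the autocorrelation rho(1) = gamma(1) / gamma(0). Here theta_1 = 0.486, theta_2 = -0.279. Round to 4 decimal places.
\rho(1) = 0.2667

For an MA(q) process with theta_0 = 1, the autocovariance is
  gamma(k) = sigma^2 * sum_{i=0..q-k} theta_i * theta_{i+k},
and rho(k) = gamma(k) / gamma(0). Sigma^2 cancels.
  numerator   = (1)*(0.486) + (0.486)*(-0.279) = 0.350406.
  denominator = (1)^2 + (0.486)^2 + (-0.279)^2 = 1.314037.
  rho(1) = 0.350406 / 1.314037 = 0.2667.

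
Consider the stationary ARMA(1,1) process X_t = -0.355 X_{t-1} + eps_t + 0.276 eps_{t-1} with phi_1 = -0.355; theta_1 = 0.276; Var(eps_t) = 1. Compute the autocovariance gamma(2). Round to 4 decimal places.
\gamma(2) = 0.0289

Multiply the model equation by X_{t-k} and take expectations. With theta_0 = psi_0 = 1 and psi_j the MA(infinity) weights, this gives
  gamma(k) - sum_i phi_i gamma(k-i) = c_k,
  c_k = sigma^2 * sum_{j=k..q} theta_j psi_{j-k}   (c_k = 0 for k > q),
using gamma(-m) = gamma(m).
psi-weights needed (psi_j = theta_j + sum_i phi_i psi_{j-i}):
  psi_1 = theta_1 + phi_1 = 0.276 + (-0.355) = -0.079
Right-hand sides:
  c_0 = sigma^2 (1 + theta_1 psi_1) = 1 * (1 + (0.276)(-0.079)) = 1 * 0.978196 = 0.978196
  c_1 = sigma^2 theta_1 = 1 * (0.276) = 0.276
  c_2 = 0
Equations for k = 0 and k = 1 (AR order 1):
  gamma(0) = phi_1 gamma(1) + c_0
  gamma(1) = phi_1 gamma(0) + c_1
Substituting the second into the first: gamma(0) (1 - phi_1^2) = c_0 + phi_1 c_1, so
  gamma(0) = (c_0 + phi_1 c_1) / (1 - phi_1^2) = (0.978196 + (-0.355)(0.276)) / (1 - (-0.355)^2) = 0.880216 / 0.873975 = 1.007141.
  gamma(1) = phi_1 gamma(0) + c_1 = (-0.355)(1.007141) + (0.276) = -0.081535.
For k = 2 (> q): gamma(2) = phi_1 gamma(1) = (-0.355)(-0.081535) = 0.028945.
Therefore gamma(2) = 0.0289 (to 4 decimal places).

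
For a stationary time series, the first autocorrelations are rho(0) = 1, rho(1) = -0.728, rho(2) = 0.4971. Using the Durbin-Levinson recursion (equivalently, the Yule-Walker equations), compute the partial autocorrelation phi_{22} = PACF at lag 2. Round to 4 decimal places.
\phi_{22} = -0.0700

The PACF at lag k is phi_{kk}, the last component of the solution
to the Yule-Walker system G_k phi = r_k where
  (G_k)_{ij} = rho(|i - j|), (r_k)_i = rho(i), i,j = 1..k.
Equivalently, Durbin-Levinson gives phi_{kk} iteratively:
  phi_{11} = rho(1)
  phi_{kk} = [rho(k) - sum_{j=1..k-1} phi_{k-1,j} rho(k-j)]
            / [1 - sum_{j=1..k-1} phi_{k-1,j} rho(j)],
  phi_{k,j} = phi_{k-1,j} - phi_{kk} phi_{k-1,k-j},  j = 1..k-1.
Step k = 1:
  phi_11 = rho(1) = -0.728.
Step k = 2:
  phi_22 = [rho(2) - phi_11 rho(1)] / [1 - phi_11 rho(1)] = [0.4971 - (-0.728)(-0.728)] / [1 - (-0.728)(-0.728)]
         = -0.032884 / 0.470016 = -0.07.
Therefore phi_{22} = -0.0700.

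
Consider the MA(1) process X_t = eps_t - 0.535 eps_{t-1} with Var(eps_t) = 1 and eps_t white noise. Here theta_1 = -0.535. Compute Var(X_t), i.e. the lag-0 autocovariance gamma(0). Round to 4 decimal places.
\gamma(0) = 1.2862

For an MA(q) process X_t = eps_t + sum_i theta_i eps_{t-i} with
Var(eps_t) = sigma^2, the variance is
  gamma(0) = sigma^2 * (1 + sum_i theta_i^2).
  sum_i theta_i^2 = (-0.535)^2 = 0.286225.
  gamma(0) = 1 * (1 + 0.286225) = 1 * 1.286225 = 1.286225, which rounds to 1.2862.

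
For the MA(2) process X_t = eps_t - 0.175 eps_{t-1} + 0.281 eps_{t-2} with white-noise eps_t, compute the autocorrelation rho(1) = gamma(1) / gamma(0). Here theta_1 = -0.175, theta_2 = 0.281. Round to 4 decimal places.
\rho(1) = -0.2020

For an MA(q) process with theta_0 = 1, the autocovariance is
  gamma(k) = sigma^2 * sum_{i=0..q-k} theta_i * theta_{i+k},
and rho(k) = gamma(k) / gamma(0). Sigma^2 cancels.
  numerator   = (1)*(-0.175) + (-0.175)*(0.281) = -0.224175.
  denominator = (1)^2 + (-0.175)^2 + (0.281)^2 = 1.109586.
  rho(1) = -0.224175 / 1.109586 = -0.2020.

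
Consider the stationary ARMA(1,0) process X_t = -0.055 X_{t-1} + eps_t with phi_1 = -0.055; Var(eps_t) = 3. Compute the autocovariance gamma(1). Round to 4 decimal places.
\gamma(1) = -0.1655

Multiply the model equation by X_{t-k} and take expectations. With theta_0 = psi_0 = 1 and psi_j the MA(infinity) weights, this gives
  gamma(k) - sum_i phi_i gamma(k-i) = c_k,
  c_k = sigma^2 * sum_{j=k..q} theta_j psi_{j-k}   (c_k = 0 for k > q),
using gamma(-m) = gamma(m).
Pure AR (q = 0): c_0 = sigma^2 = 3, c_k = 0 for k >= 1.
Equations for k = 0 and k = 1 (AR order 1):
  gamma(0) = phi_1 gamma(1) + c_0
  gamma(1) = phi_1 gamma(0) + c_1
Substituting the second into the first: gamma(0) (1 - phi_1^2) = c_0 + phi_1 c_1, so
  gamma(0) = c_0 / (1 - phi_1^2) = 3 / (1 - (-0.055)^2) = 3 / 0.996975 = 3.009103.
  gamma(1) = phi_1 gamma(0) = (-0.055)(3.009103) = -0.165501.
Therefore gamma(1) = -0.1655 (to 4 decimal places).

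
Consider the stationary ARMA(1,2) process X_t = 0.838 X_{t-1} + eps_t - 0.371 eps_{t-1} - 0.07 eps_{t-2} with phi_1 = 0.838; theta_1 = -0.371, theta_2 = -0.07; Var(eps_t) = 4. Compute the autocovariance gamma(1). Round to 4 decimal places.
\gamma(1) = 3.6308

Multiply the model equation by X_{t-k} and take expectations. With theta_0 = psi_0 = 1 and psi_j the MA(infinity) weights, this gives
  gamma(k) - sum_i phi_i gamma(k-i) = c_k,
  c_k = sigma^2 * sum_{j=k..q} theta_j psi_{j-k}   (c_k = 0 for k > q),
using gamma(-m) = gamma(m).
psi-weights needed (psi_j = theta_j + sum_i phi_i psi_{j-i}):
  psi_1 = theta_1 + phi_1 = -0.371 + (0.838) = 0.467
  psi_2 = theta_2 + phi_1 psi_1 = -0.07 + (0.838)(0.467) = 0.321346
Right-hand sides:
  c_0 = sigma^2 (1 + theta_1 psi_1 + theta_2 psi_2) = 4 * (1 + (-0.371)(0.467) + (-0.07)(0.321346)) = 4 * 0.804249 = 3.216995
  c_1 = sigma^2 (theta_1 + theta_2 psi_1) = 4 * (-0.371 + (-0.07)(0.467)) = -1.61476
  c_2 = sigma^2 theta_2 = 4 * (-0.07) = -0.28
Equations for k = 0 and k = 1 (AR order 1):
  gamma(0) = phi_1 gamma(1) + c_0
  gamma(1) = phi_1 gamma(0) + c_1
Substituting the second into the first: gamma(0) (1 - phi_1^2) = c_0 + phi_1 c_1, so
  gamma(0) = (c_0 + phi_1 c_1) / (1 - phi_1^2) = (3.216995 + (0.838)(-1.61476)) / (1 - (0.838)^2) = 1.863826 / 0.297756 = 6.259576.
  gamma(1) = phi_1 gamma(0) + c_1 = (0.838)(6.259576) + (-1.61476) = 3.630764.
Therefore gamma(1) = 3.6308 (to 4 decimal places).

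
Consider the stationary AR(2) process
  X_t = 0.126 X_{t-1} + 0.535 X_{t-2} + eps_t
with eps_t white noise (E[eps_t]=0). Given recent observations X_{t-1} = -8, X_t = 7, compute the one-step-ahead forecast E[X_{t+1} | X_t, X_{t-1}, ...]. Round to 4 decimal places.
E[X_{t+1} \mid \mathcal F_t] = -3.3980

For an AR(p) model X_t = c + sum_i phi_i X_{t-i} + eps_t, the
one-step-ahead conditional mean is
  E[X_{t+1} | X_t, ...] = c + sum_i phi_i X_{t+1-i}.
Substitute known values:
  E[X_{t+1} | ...] = (0.126) * (7) + (0.535) * (-8)
                   = -3.3980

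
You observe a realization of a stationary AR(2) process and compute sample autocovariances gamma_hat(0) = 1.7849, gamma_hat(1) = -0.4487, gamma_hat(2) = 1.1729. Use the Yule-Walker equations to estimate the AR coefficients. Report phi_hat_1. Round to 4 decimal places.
\hat\phi_{1} = -0.0920

The Yule-Walker equations for an AR(p) process read, in matrix form,
  Gamma_p phi = r_p,   with   (Gamma_p)_{ij} = gamma(|i - j|),
                       (r_p)_i = gamma(i),   i,j = 1..p.
Substitute the sample gammas (Toeplitz matrix and right-hand side of size 2):
  Gamma_p = [[1.7849, -0.4487], [-0.4487, 1.7849]]
  r_p     = [-0.4487, 1.1729]
Written out:
  1.7849 phi_1 - 0.4487 phi_2 = -0.4487
  -0.4487 phi_1 + 1.7849 phi_2 = 1.1729
Solve by Cramer's rule:
  det = gamma(0)^2 - gamma(1)^2 = (1.7849)^2 - (-0.4487)^2 = 3.18586801 - 0.20133169 = 2.98453632
  phi_hat_1 = [gamma(1) gamma(0) - gamma(1) gamma(2)] / det = [(-0.4487)(1.7849) - (-0.4487)(1.1729)] / 2.98453632 = -0.2746044 / 2.98453632 = -0.092
  phi_hat_2 = [gamma(0) gamma(2) - gamma(1)^2] / det = [(1.7849)(1.1729) - (-0.4487)^2] / 2.98453632 = 1.89217752 / 2.98453632 = 0.634
So phi_hat = [-0.0920, 0.6340].
Therefore phi_hat_1 = -0.0920.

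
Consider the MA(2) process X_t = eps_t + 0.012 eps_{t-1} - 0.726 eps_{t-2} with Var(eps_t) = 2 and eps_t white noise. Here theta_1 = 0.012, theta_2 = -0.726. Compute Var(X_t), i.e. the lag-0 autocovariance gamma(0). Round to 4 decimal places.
\gamma(0) = 3.0544

For an MA(q) process X_t = eps_t + sum_i theta_i eps_{t-i} with
Var(eps_t) = sigma^2, the variance is
  gamma(0) = sigma^2 * (1 + sum_i theta_i^2).
  sum_i theta_i^2 = (0.012)^2 + (-0.726)^2 = 0.000144 + 0.527076 = 0.52722.
  gamma(0) = 2 * (1 + 0.52722) = 2 * 1.52722 = 3.05444, which rounds to 3.0544.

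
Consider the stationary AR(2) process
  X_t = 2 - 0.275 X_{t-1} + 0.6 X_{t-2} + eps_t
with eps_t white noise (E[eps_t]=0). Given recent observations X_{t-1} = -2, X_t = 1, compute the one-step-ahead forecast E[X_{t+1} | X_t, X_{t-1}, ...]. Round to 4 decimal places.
E[X_{t+1} \mid \mathcal F_t] = 0.5250

For an AR(p) model X_t = c + sum_i phi_i X_{t-i} + eps_t, the
one-step-ahead conditional mean is
  E[X_{t+1} | X_t, ...] = c + sum_i phi_i X_{t+1-i}.
Substitute known values:
  E[X_{t+1} | ...] = 2 + (-0.275) * (1) + (0.6) * (-2)
                   = 0.5250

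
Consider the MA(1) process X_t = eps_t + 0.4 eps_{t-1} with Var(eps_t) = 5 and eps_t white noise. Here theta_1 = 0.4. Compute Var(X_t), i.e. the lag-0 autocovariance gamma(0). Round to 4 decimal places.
\gamma(0) = 5.8000

For an MA(q) process X_t = eps_t + sum_i theta_i eps_{t-i} with
Var(eps_t) = sigma^2, the variance is
  gamma(0) = sigma^2 * (1 + sum_i theta_i^2).
  sum_i theta_i^2 = (0.4)^2 = 0.16.
  gamma(0) = 5 * (1 + 0.16) = 5 * 1.16 = 5.8, which rounds to 5.8000.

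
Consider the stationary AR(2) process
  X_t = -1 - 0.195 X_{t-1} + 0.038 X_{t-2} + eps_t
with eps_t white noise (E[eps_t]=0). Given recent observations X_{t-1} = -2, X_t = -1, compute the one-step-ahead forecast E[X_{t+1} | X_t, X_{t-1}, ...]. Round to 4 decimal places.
E[X_{t+1} \mid \mathcal F_t] = -0.8810

For an AR(p) model X_t = c + sum_i phi_i X_{t-i} + eps_t, the
one-step-ahead conditional mean is
  E[X_{t+1} | X_t, ...] = c + sum_i phi_i X_{t+1-i}.
Substitute known values:
  E[X_{t+1} | ...] = -1 + (-0.195) * (-1) + (0.038) * (-2)
                   = -0.8810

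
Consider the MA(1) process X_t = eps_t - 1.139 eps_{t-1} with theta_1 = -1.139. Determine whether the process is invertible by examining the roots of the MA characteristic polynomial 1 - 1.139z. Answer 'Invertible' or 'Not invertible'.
\text{Not invertible}

The MA(q) characteristic polynomial is P(z) = 1 - 1.139z.
Invertibility requires all roots to lie outside the unit circle, i.e. |z| > 1 for every root.
This is linear in z: 1 + (-1.139) z = 0  =>  z = -1/(-1.139) = 0.877963,  |z| = 0.877963.
Moduli of all roots: 0.8780.
All moduli strictly greater than 1? No.
Verdict: Not invertible.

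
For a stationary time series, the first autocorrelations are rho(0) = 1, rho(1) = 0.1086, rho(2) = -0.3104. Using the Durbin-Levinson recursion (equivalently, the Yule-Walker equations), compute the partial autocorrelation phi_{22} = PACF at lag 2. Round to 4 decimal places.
\phi_{22} = -0.3260

The PACF at lag k is phi_{kk}, the last component of the solution
to the Yule-Walker system G_k phi = r_k where
  (G_k)_{ij} = rho(|i - j|), (r_k)_i = rho(i), i,j = 1..k.
Equivalently, Durbin-Levinson gives phi_{kk} iteratively:
  phi_{11} = rho(1)
  phi_{kk} = [rho(k) - sum_{j=1..k-1} phi_{k-1,j} rho(k-j)]
            / [1 - sum_{j=1..k-1} phi_{k-1,j} rho(j)],
  phi_{k,j} = phi_{k-1,j} - phi_{kk} phi_{k-1,k-j},  j = 1..k-1.
Step k = 1:
  phi_11 = rho(1) = 0.1086.
Step k = 2:
  phi_22 = [rho(2) - phi_11 rho(1)] / [1 - phi_11 rho(1)] = [-0.3104 - (0.1086)(0.1086)] / [1 - (0.1086)(0.1086)]
         = -0.32219396 / 0.98820604 = -0.326.
Therefore phi_{22} = -0.3260.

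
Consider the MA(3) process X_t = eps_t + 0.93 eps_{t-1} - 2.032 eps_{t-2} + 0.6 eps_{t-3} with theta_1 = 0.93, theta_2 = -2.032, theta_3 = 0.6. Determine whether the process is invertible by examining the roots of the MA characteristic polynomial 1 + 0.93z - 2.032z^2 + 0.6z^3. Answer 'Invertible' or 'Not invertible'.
\text{Not invertible}

The MA(q) characteristic polynomial is P(z) = 1 + 0.93z - 2.032z^2 + 0.6z^3.
Invertibility requires all roots to lie outside the unit circle, i.e. |z| > 1 for every root.
Degree 3: look for a simple real root z0 first, then factor out (1 - z/z0) and solve the remaining quadratic.
Testing z0 = 2.5: P(2.5) = 1 + (0.93)(2.5) + (-2.032)(2.5)^2 + (0.6)(2.5)^3
  = 1 + (2.325) + (-12.7) + (9.375) = 0.  So z_0 = 2.5 is a root, |z_0| = 2.5.
Divide out the factor (1 - 0.4 z) = (1 - z/z0) (since 1/z0 = 0.4):
  P(z) = (1 - 0.4 z)(1 + (1.33) z + (-1.5) z^2)
  [check: z-coef 1.33 - (0.4) = 0.93; z^2-coef -1.5 - (0.4)(1.33) = -2.032; z^3-coef -(0.4)(-1.5) = 0.6.]
Remaining roots from the quadratic factor 1 + (1.33) z + (-1.5) z^2:
  Set 1 + (1.33) z + (-1.5) z^2 = 0, i.e. a z^2 + b z + c = 0 with a = -1.5, b = 1.33, c = 1.
  Discriminant D = b^2 - 4ac = (1.33)^2 - 4*(-1.5)*1 = 1.7689 - (-6) = 7.7689.
  D >= 0, so the roots are real: z = (-b +/- sqrt(D)) / (2a) = (-1.33 +/- 2.787275) / (-3).
    z_1 = (-1.33 + 2.787275) / (-3) = -0.4858,   |z_1| = 0.4858.
    z_2 = (-1.33 - 2.787275) / (-3) = 1.3724,   |z_2| = 1.3724.
Moduli of all roots: 2.5000, 0.4858, 1.3724.
All moduli strictly greater than 1? No.
Verdict: Not invertible.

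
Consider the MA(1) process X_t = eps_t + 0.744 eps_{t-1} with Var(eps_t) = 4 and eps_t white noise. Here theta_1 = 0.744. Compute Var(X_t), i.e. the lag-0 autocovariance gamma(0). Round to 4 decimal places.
\gamma(0) = 6.2141

For an MA(q) process X_t = eps_t + sum_i theta_i eps_{t-i} with
Var(eps_t) = sigma^2, the variance is
  gamma(0) = sigma^2 * (1 + sum_i theta_i^2).
  sum_i theta_i^2 = (0.744)^2 = 0.553536.
  gamma(0) = 4 * (1 + 0.553536) = 4 * 1.553536 = 6.214144, which rounds to 6.2141.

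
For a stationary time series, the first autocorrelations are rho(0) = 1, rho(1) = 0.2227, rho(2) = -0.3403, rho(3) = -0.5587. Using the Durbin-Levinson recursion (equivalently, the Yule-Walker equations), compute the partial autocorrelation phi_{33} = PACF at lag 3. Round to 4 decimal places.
\phi_{33} = -0.4560

The PACF at lag k is phi_{kk}, the last component of the solution
to the Yule-Walker system G_k phi = r_k where
  (G_k)_{ij} = rho(|i - j|), (r_k)_i = rho(i), i,j = 1..k.
Equivalently, Durbin-Levinson gives phi_{kk} iteratively:
  phi_{11} = rho(1)
  phi_{kk} = [rho(k) - sum_{j=1..k-1} phi_{k-1,j} rho(k-j)]
            / [1 - sum_{j=1..k-1} phi_{k-1,j} rho(j)],
  phi_{k,j} = phi_{k-1,j} - phi_{kk} phi_{k-1,k-j},  j = 1..k-1.
Step k = 1:
  phi_11 = rho(1) = 0.2227.
Step k = 2:
  phi_22 = [rho(2) - phi_11 rho(1)] / [1 - phi_11 rho(1)] = [-0.3403 - (0.2227)(0.2227)] / [1 - (0.2227)(0.2227)]
         = -0.38989529 / 0.95040471 = -0.410241.
  Update: phi_21 = phi_11 - phi_22 phi_11 = 0.2227 - (-0.410241)(0.2227) = 0.314061.
Step k = 3:
  phi_33 = [rho(3) - phi_21 rho(2) - phi_22 rho(1)] / [1 - phi_21 rho(1) - phi_22 rho(2)]
    numerator   = -0.5587 - (0.314061)(-0.3403) - (-0.410241)(0.2227) = -0.36046439
    denominator = 1 - (0.314061)(0.2227) - (-0.410241)(-0.3403) = 0.79045355
  phi_33 = -0.36046439 / 0.79045355 = -0.456.
Therefore phi_{33} = -0.4560.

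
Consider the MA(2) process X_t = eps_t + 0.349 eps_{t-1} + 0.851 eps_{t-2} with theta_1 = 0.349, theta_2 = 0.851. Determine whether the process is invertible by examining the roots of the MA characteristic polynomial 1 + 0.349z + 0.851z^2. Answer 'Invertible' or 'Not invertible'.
\text{Invertible}

The MA(q) characteristic polynomial is P(z) = 1 + 0.349z + 0.851z^2.
Invertibility requires all roots to lie outside the unit circle, i.e. |z| > 1 for every root.
Set 1 + (0.349) z + (0.851) z^2 = 0, i.e. a z^2 + b z + c = 0 with a = 0.851, b = 0.349, c = 1.
Discriminant D = b^2 - 4ac = (0.349)^2 - 4*(0.851)*1 = 0.121801 - (3.404) = -3.282199.
D < 0, so the roots are the complex-conjugate pair z = (-b +/- i sqrt(-D)) / (2a) = -0.2051 +/- 1.0644i.
For a conjugate pair |z|^2 = z * conj(z) = (product of roots) = c/a = 1/(0.851) = 1.175088, so |z| = sqrt(1.175088) = 1.084 for both roots.
Moduli of all roots: 1.0840, 1.0840.
All moduli strictly greater than 1? Yes.
Verdict: Invertible.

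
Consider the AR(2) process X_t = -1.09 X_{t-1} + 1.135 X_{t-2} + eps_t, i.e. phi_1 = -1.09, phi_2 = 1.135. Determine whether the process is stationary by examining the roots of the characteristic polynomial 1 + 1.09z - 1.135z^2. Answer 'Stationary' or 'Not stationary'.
\text{Not stationary}

The AR(p) characteristic polynomial is P(z) = 1 + 1.09z - 1.135z^2.
Stationarity requires all roots to lie outside the unit circle, i.e. |z| > 1 for every root.
Set 1 + (1.09) z + (-1.135) z^2 = 0, i.e. a z^2 + b z + c = 0 with a = -1.135, b = 1.09, c = 1.
Discriminant D = b^2 - 4ac = (1.09)^2 - 4*(-1.135)*1 = 1.1881 - (-4.54) = 5.7281.
D >= 0, so the roots are real: z = (-b +/- sqrt(D)) / (2a) = (-1.09 +/- 2.393345) / (-2.27).
  z_1 = (-1.09 + 2.393345) / (-2.27) = -0.5742,   |z_1| = 0.5742.
  z_2 = (-1.09 - 2.393345) / (-2.27) = 1.5345,   |z_2| = 1.5345.
Moduli of all roots: 0.5742, 1.5345.
All moduli strictly greater than 1? No.
Verdict: Not stationary.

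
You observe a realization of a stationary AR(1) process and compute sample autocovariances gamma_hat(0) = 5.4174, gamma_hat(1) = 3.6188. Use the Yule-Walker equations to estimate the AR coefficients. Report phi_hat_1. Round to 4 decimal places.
\hat\phi_{1} = 0.6680

The Yule-Walker equations for an AR(p) process read, in matrix form,
  Gamma_p phi = r_p,   with   (Gamma_p)_{ij} = gamma(|i - j|),
                       (r_p)_i = gamma(i),   i,j = 1..p.
Substitute the sample gammas (Toeplitz matrix and right-hand side of size 1):
  Gamma_p = [[5.4174]]
  r_p     = [3.6188]
With p = 1 this is the single equation gamma(0) phi_1 = gamma(1):
  phi_hat_1 = gamma(1) / gamma(0) = 3.6188 / 5.4174 = 0.6680.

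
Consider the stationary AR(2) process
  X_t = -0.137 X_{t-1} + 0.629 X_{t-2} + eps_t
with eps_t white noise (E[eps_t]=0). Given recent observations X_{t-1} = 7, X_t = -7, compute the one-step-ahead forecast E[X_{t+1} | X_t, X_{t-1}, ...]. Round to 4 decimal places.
E[X_{t+1} \mid \mathcal F_t] = 5.3620

For an AR(p) model X_t = c + sum_i phi_i X_{t-i} + eps_t, the
one-step-ahead conditional mean is
  E[X_{t+1} | X_t, ...] = c + sum_i phi_i X_{t+1-i}.
Substitute known values:
  E[X_{t+1} | ...] = (-0.137) * (-7) + (0.629) * (7)
                   = 5.3620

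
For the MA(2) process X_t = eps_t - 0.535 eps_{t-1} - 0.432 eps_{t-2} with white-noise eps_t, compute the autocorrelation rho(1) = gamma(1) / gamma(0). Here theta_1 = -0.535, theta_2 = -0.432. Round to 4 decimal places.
\rho(1) = -0.2063

For an MA(q) process with theta_0 = 1, the autocovariance is
  gamma(k) = sigma^2 * sum_{i=0..q-k} theta_i * theta_{i+k},
and rho(k) = gamma(k) / gamma(0). Sigma^2 cancels.
  numerator   = (1)*(-0.535) + (-0.535)*(-0.432) = -0.30388.
  denominator = (1)^2 + (-0.535)^2 + (-0.432)^2 = 1.472849.
  rho(1) = -0.30388 / 1.472849 = -0.2063.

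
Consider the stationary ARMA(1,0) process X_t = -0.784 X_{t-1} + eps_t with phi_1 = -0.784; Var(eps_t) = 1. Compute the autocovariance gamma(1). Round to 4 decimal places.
\gamma(1) = -2.0345

Multiply the model equation by X_{t-k} and take expectations. With theta_0 = psi_0 = 1 and psi_j the MA(infinity) weights, this gives
  gamma(k) - sum_i phi_i gamma(k-i) = c_k,
  c_k = sigma^2 * sum_{j=k..q} theta_j psi_{j-k}   (c_k = 0 for k > q),
using gamma(-m) = gamma(m).
Pure AR (q = 0): c_0 = sigma^2 = 1, c_k = 0 for k >= 1.
Equations for k = 0 and k = 1 (AR order 1):
  gamma(0) = phi_1 gamma(1) + c_0
  gamma(1) = phi_1 gamma(0) + c_1
Substituting the second into the first: gamma(0) (1 - phi_1^2) = c_0 + phi_1 c_1, so
  gamma(0) = c_0 / (1 - phi_1^2) = 1 / (1 - (-0.784)^2) = 1 / 0.385344 = 2.595084.
  gamma(1) = phi_1 gamma(0) = (-0.784)(2.595084) = -2.034546.
Therefore gamma(1) = -2.0345 (to 4 decimal places).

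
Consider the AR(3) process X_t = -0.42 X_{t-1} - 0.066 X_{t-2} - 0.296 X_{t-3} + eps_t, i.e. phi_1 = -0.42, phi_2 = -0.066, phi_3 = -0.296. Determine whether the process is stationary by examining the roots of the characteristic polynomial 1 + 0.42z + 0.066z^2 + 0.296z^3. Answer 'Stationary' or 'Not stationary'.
\text{Stationary}

The AR(p) characteristic polynomial is P(z) = 1 + 0.42z + 0.066z^2 + 0.296z^3.
Stationarity requires all roots to lie outside the unit circle, i.e. |z| > 1 for every root.
Degree 3: look for a simple real root z0 first, then factor out (1 - z/z0) and solve the remaining quadratic.
Testing z0 = -1.25: P(-1.25) = 1 + (0.42)(-1.25) + (0.066)(-1.25)^2 + (0.296)(-1.25)^3
  = 1 + (-0.525) + (0.103125) + (-0.578125) = 0.  So z_0 = -1.25 is a root, |z_0| = 1.25.
Divide out the factor (1 + 0.8 z) = (1 - z/z0) (since 1/z0 = -0.8):
  P(z) = (1 + 0.8 z)(1 + (-0.38) z + (0.37) z^2)
  [check: z-coef -0.38 - (-0.8) = 0.42; z^2-coef 0.37 - (-0.8)(-0.38) = 0.066; z^3-coef -(-0.8)(0.37) = 0.296.]
Remaining roots from the quadratic factor 1 + (-0.38) z + (0.37) z^2:
  Set 1 + (-0.38) z + (0.37) z^2 = 0, i.e. a z^2 + b z + c = 0 with a = 0.37, b = -0.38, c = 1.
  Discriminant D = b^2 - 4ac = (-0.38)^2 - 4*(0.37)*1 = 0.1444 - (1.48) = -1.3356.
  D < 0, so the roots are the complex-conjugate pair z = (-b +/- i sqrt(-D)) / (2a) = 0.5135 +/- 1.5617i.
  For a conjugate pair |z|^2 = z * conj(z) = (product of roots) = c/a = 1/(0.37) = 2.702703, so |z| = sqrt(2.702703) = 1.644 for both roots.
Moduli of all roots: 1.2500, 1.6440, 1.6440.
All moduli strictly greater than 1? Yes.
Verdict: Stationary.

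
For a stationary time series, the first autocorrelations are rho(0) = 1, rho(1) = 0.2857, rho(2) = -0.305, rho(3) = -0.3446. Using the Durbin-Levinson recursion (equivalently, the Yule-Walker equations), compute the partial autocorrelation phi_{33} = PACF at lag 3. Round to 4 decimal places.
\phi_{33} = -0.1330

The PACF at lag k is phi_{kk}, the last component of the solution
to the Yule-Walker system G_k phi = r_k where
  (G_k)_{ij} = rho(|i - j|), (r_k)_i = rho(i), i,j = 1..k.
Equivalently, Durbin-Levinson gives phi_{kk} iteratively:
  phi_{11} = rho(1)
  phi_{kk} = [rho(k) - sum_{j=1..k-1} phi_{k-1,j} rho(k-j)]
            / [1 - sum_{j=1..k-1} phi_{k-1,j} rho(j)],
  phi_{k,j} = phi_{k-1,j} - phi_{kk} phi_{k-1,k-j},  j = 1..k-1.
Step k = 1:
  phi_11 = rho(1) = 0.2857.
Step k = 2:
  phi_22 = [rho(2) - phi_11 rho(1)] / [1 - phi_11 rho(1)] = [-0.305 - (0.2857)(0.2857)] / [1 - (0.2857)(0.2857)]
         = -0.38662449 / 0.91837551 = -0.420987.
  Update: phi_21 = phi_11 - phi_22 phi_11 = 0.2857 - (-0.420987)(0.2857) = 0.405976.
Step k = 3:
  phi_33 = [rho(3) - phi_21 rho(2) - phi_22 rho(1)] / [1 - phi_21 rho(1) - phi_22 rho(2)]
    numerator   = -0.3446 - (0.405976)(-0.305) - (-0.420987)(0.2857) = -0.1005012
    denominator = 1 - (0.405976)(0.2857) - (-0.420987)(-0.305) = 0.75561148
  phi_33 = -0.1005012 / 0.75561148 = -0.133.
Therefore phi_{33} = -0.1330.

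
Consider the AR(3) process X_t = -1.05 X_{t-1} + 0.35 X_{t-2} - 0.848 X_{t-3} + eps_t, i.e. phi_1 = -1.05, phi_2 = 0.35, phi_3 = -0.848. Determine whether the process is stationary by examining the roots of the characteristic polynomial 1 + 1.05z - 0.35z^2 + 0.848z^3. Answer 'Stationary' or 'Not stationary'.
\text{Not stationary}

The AR(p) characteristic polynomial is P(z) = 1 + 1.05z - 0.35z^2 + 0.848z^3.
Stationarity requires all roots to lie outside the unit circle, i.e. |z| > 1 for every root.
Degree 3: look for a simple real root z0 first, then factor out (1 - z/z0) and solve the remaining quadratic.
Testing z0 = -0.625: P(-0.625) = 1 + (1.05)(-0.625) + (-0.35)(-0.625)^2 + (0.848)(-0.625)^3
  = 1 + (-0.65625) + (-0.136719) + (-0.207031) = 0.  So z_0 = -0.625 is a root, |z_0| = 0.625.
Divide out the factor (1 + 1.6 z) = (1 - z/z0) (since 1/z0 = -1.6):
  P(z) = (1 + 1.6 z)(1 + (-0.55) z + (0.53) z^2)
  [check: z-coef -0.55 - (-1.6) = 1.05; z^2-coef 0.53 - (-1.6)(-0.55) = -0.35; z^3-coef -(-1.6)(0.53) = 0.848.]
Remaining roots from the quadratic factor 1 + (-0.55) z + (0.53) z^2:
  Set 1 + (-0.55) z + (0.53) z^2 = 0, i.e. a z^2 + b z + c = 0 with a = 0.53, b = -0.55, c = 1.
  Discriminant D = b^2 - 4ac = (-0.55)^2 - 4*(0.53)*1 = 0.3025 - (2.12) = -1.8175.
  D < 0, so the roots are the complex-conjugate pair z = (-b +/- i sqrt(-D)) / (2a) = 0.5189 +/- 1.2718i.
  For a conjugate pair |z|^2 = z * conj(z) = (product of roots) = c/a = 1/(0.53) = 1.886792, so |z| = sqrt(1.886792) = 1.3736 for both roots.
Moduli of all roots: 0.6250, 1.3736, 1.3736.
All moduli strictly greater than 1? No.
Verdict: Not stationary.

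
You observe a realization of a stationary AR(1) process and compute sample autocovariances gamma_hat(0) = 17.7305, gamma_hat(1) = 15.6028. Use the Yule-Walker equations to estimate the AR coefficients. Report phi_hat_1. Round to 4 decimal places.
\hat\phi_{1} = 0.8800

The Yule-Walker equations for an AR(p) process read, in matrix form,
  Gamma_p phi = r_p,   with   (Gamma_p)_{ij} = gamma(|i - j|),
                       (r_p)_i = gamma(i),   i,j = 1..p.
Substitute the sample gammas (Toeplitz matrix and right-hand side of size 1):
  Gamma_p = [[17.7305]]
  r_p     = [15.6028]
With p = 1 this is the single equation gamma(0) phi_1 = gamma(1):
  phi_hat_1 = gamma(1) / gamma(0) = 15.6028 / 17.7305 = 0.8800.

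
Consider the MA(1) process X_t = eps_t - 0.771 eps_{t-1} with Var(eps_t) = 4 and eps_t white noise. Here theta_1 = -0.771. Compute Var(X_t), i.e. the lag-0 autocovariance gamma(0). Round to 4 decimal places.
\gamma(0) = 6.3778

For an MA(q) process X_t = eps_t + sum_i theta_i eps_{t-i} with
Var(eps_t) = sigma^2, the variance is
  gamma(0) = sigma^2 * (1 + sum_i theta_i^2).
  sum_i theta_i^2 = (-0.771)^2 = 0.594441.
  gamma(0) = 4 * (1 + 0.594441) = 4 * 1.594441 = 6.377764, which rounds to 6.3778.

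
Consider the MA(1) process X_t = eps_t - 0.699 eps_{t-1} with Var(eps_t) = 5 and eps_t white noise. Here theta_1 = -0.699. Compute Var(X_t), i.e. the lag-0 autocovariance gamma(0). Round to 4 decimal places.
\gamma(0) = 7.4430

For an MA(q) process X_t = eps_t + sum_i theta_i eps_{t-i} with
Var(eps_t) = sigma^2, the variance is
  gamma(0) = sigma^2 * (1 + sum_i theta_i^2).
  sum_i theta_i^2 = (-0.699)^2 = 0.488601.
  gamma(0) = 5 * (1 + 0.488601) = 5 * 1.488601 = 7.443005, which rounds to 7.4430.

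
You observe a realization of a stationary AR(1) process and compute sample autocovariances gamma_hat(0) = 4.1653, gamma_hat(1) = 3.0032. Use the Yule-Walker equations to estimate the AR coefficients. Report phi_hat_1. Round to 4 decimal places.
\hat\phi_{1} = 0.7210

The Yule-Walker equations for an AR(p) process read, in matrix form,
  Gamma_p phi = r_p,   with   (Gamma_p)_{ij} = gamma(|i - j|),
                       (r_p)_i = gamma(i),   i,j = 1..p.
Substitute the sample gammas (Toeplitz matrix and right-hand side of size 1):
  Gamma_p = [[4.1653]]
  r_p     = [3.0032]
With p = 1 this is the single equation gamma(0) phi_1 = gamma(1):
  phi_hat_1 = gamma(1) / gamma(0) = 3.0032 / 4.1653 = 0.7210.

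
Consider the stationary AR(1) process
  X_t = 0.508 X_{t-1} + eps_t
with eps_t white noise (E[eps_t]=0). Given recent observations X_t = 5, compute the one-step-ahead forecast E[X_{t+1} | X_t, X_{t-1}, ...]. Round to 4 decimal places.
E[X_{t+1} \mid \mathcal F_t] = 2.5400

For an AR(p) model X_t = c + sum_i phi_i X_{t-i} + eps_t, the
one-step-ahead conditional mean is
  E[X_{t+1} | X_t, ...] = c + sum_i phi_i X_{t+1-i}.
Substitute known values:
  E[X_{t+1} | ...] = (0.508) * (5)
                   = 2.5400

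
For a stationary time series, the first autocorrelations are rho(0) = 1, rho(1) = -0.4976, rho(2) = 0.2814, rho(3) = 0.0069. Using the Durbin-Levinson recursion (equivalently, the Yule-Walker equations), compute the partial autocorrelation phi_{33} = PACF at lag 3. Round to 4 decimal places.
\phi_{33} = 0.2171

The PACF at lag k is phi_{kk}, the last component of the solution
to the Yule-Walker system G_k phi = r_k where
  (G_k)_{ij} = rho(|i - j|), (r_k)_i = rho(i), i,j = 1..k.
Equivalently, Durbin-Levinson gives phi_{kk} iteratively:
  phi_{11} = rho(1)
  phi_{kk} = [rho(k) - sum_{j=1..k-1} phi_{k-1,j} rho(k-j)]
            / [1 - sum_{j=1..k-1} phi_{k-1,j} rho(j)],
  phi_{k,j} = phi_{k-1,j} - phi_{kk} phi_{k-1,k-j},  j = 1..k-1.
Step k = 1:
  phi_11 = rho(1) = -0.4976.
Step k = 2:
  phi_22 = [rho(2) - phi_11 rho(1)] / [1 - phi_11 rho(1)] = [0.2814 - (-0.4976)(-0.4976)] / [1 - (-0.4976)(-0.4976)]
         = 0.03379424 / 0.75239424 = 0.044916.
  Update: phi_21 = phi_11 - phi_22 phi_11 = -0.4976 - (0.044916)(-0.4976) = -0.47525.
Step k = 3:
  phi_33 = [rho(3) - phi_21 rho(2) - phi_22 rho(1)] / [1 - phi_21 rho(1) - phi_22 rho(2)]
    numerator   = 0.0069 - (-0.47525)(0.2814) - (0.044916)(-0.4976) = 0.16298535
    denominator = 1 - (-0.47525)(-0.4976) - (0.044916)(0.2814) = 0.75087635
  phi_33 = 0.16298535 / 0.75087635 = 0.2171.
Therefore phi_{33} = 0.2171.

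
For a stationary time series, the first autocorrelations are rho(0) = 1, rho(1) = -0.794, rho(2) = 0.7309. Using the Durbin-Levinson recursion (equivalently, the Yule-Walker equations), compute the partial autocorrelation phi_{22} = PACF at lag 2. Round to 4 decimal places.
\phi_{22} = 0.2718

The PACF at lag k is phi_{kk}, the last component of the solution
to the Yule-Walker system G_k phi = r_k where
  (G_k)_{ij} = rho(|i - j|), (r_k)_i = rho(i), i,j = 1..k.
Equivalently, Durbin-Levinson gives phi_{kk} iteratively:
  phi_{11} = rho(1)
  phi_{kk} = [rho(k) - sum_{j=1..k-1} phi_{k-1,j} rho(k-j)]
            / [1 - sum_{j=1..k-1} phi_{k-1,j} rho(j)],
  phi_{k,j} = phi_{k-1,j} - phi_{kk} phi_{k-1,k-j},  j = 1..k-1.
Step k = 1:
  phi_11 = rho(1) = -0.794.
Step k = 2:
  phi_22 = [rho(2) - phi_11 rho(1)] / [1 - phi_11 rho(1)] = [0.7309 - (-0.794)(-0.794)] / [1 - (-0.794)(-0.794)]
         = 0.100464 / 0.369564 = 0.2718.
Therefore phi_{22} = 0.2718.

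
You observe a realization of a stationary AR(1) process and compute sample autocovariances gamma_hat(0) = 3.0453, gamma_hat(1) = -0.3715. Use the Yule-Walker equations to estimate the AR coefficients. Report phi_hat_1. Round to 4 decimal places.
\hat\phi_{1} = -0.1220

The Yule-Walker equations for an AR(p) process read, in matrix form,
  Gamma_p phi = r_p,   with   (Gamma_p)_{ij} = gamma(|i - j|),
                       (r_p)_i = gamma(i),   i,j = 1..p.
Substitute the sample gammas (Toeplitz matrix and right-hand side of size 1):
  Gamma_p = [[3.0453]]
  r_p     = [-0.3715]
With p = 1 this is the single equation gamma(0) phi_1 = gamma(1):
  phi_hat_1 = gamma(1) / gamma(0) = -0.3715 / 3.0453 = -0.1220.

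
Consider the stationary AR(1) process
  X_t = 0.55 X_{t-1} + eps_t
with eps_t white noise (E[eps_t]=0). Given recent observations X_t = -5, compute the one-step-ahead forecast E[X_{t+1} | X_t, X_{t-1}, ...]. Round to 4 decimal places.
E[X_{t+1} \mid \mathcal F_t] = -2.7500

For an AR(p) model X_t = c + sum_i phi_i X_{t-i} + eps_t, the
one-step-ahead conditional mean is
  E[X_{t+1} | X_t, ...] = c + sum_i phi_i X_{t+1-i}.
Substitute known values:
  E[X_{t+1} | ...] = (0.55) * (-5)
                   = -2.7500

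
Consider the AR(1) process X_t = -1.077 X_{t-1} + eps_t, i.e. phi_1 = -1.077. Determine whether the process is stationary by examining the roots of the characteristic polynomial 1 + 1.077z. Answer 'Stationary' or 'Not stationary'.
\text{Not stationary}

The AR(p) characteristic polynomial is P(z) = 1 + 1.077z.
Stationarity requires all roots to lie outside the unit circle, i.e. |z| > 1 for every root.
This is linear in z: 1 + (1.077) z = 0  =>  z = -1/(1.077) = -0.928505,  |z| = 0.928505.
Moduli of all roots: 0.9285.
All moduli strictly greater than 1? No.
Verdict: Not stationary.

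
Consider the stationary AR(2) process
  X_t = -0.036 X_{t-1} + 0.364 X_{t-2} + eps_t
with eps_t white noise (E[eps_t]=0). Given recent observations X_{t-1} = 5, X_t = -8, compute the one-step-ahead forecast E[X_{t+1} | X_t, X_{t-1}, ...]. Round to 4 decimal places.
E[X_{t+1} \mid \mathcal F_t] = 2.1080

For an AR(p) model X_t = c + sum_i phi_i X_{t-i} + eps_t, the
one-step-ahead conditional mean is
  E[X_{t+1} | X_t, ...] = c + sum_i phi_i X_{t+1-i}.
Substitute known values:
  E[X_{t+1} | ...] = (-0.036) * (-8) + (0.364) * (5)
                   = 2.1080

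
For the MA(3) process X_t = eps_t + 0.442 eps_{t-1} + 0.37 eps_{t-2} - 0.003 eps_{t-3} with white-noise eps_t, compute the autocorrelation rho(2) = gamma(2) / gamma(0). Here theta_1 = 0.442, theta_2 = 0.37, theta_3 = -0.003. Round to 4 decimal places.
\rho(2) = 0.2767

For an MA(q) process with theta_0 = 1, the autocovariance is
  gamma(k) = sigma^2 * sum_{i=0..q-k} theta_i * theta_{i+k},
and rho(k) = gamma(k) / gamma(0). Sigma^2 cancels.
  numerator   = (1)*(0.37) + (0.442)*(-0.003) = 0.368674.
  denominator = (1)^2 + (0.442)^2 + (0.37)^2 + (-0.003)^2 = 1.332273.
  rho(2) = 0.368674 / 1.332273 = 0.2767.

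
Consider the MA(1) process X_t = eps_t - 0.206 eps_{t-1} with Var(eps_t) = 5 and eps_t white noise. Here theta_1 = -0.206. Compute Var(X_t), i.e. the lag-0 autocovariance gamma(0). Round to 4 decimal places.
\gamma(0) = 5.2122

For an MA(q) process X_t = eps_t + sum_i theta_i eps_{t-i} with
Var(eps_t) = sigma^2, the variance is
  gamma(0) = sigma^2 * (1 + sum_i theta_i^2).
  sum_i theta_i^2 = (-0.206)^2 = 0.042436.
  gamma(0) = 5 * (1 + 0.042436) = 5 * 1.042436 = 5.21218, which rounds to 5.2122.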